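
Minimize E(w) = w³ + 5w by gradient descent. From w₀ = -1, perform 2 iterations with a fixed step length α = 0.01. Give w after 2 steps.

-1.164992

E′(w) = 3w² + 5
w₁ = -1 − 0.01·8 = -1.08
w₂ = -1.08 − 0.01·8.4992 = -1.164992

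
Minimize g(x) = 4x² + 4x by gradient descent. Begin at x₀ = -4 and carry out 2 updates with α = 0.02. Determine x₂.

g′(x) = 8x + 4
x₁ = -4 − 0.02·(-28) = -3.44
x₂ = -3.44 − 0.02·(-23.52) = -2.9696

-2.9696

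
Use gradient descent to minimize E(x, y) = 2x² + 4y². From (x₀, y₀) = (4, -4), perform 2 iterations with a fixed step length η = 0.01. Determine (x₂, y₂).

(3.6864, -3.3856)

∇E = (4x, 8y)
Step 1: at (4, -4), ∇E = (16, -32) → (4, -4) − 0.01·(16, -32) = (3.84, -3.68)
Step 2: at (3.84, -3.68), ∇E = (15.36, -29.44) → (3.84, -3.68) − 0.01·(15.36, -29.44) = (3.6864, -3.3856)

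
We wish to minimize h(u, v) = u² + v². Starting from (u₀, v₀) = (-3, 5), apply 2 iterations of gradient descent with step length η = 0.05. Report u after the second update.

∇h = (2u, 2v)
Step 1: at (-3, 5), ∇h = (-6, 10) → (-3, 5) − 0.05·(-6, 10) = (-2.7, 4.5)
Step 2: at (-2.7, 4.5), ∇h = (-5.4, 9) → (-2.7, 4.5) − 0.05·(-5.4, 9) = (-2.43, 4.05)
u = -2.43

-2.43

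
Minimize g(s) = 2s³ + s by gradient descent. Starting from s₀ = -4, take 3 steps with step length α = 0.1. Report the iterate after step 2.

-126.414

g′(s) = 6s² + 1
s₁ = -4 − 0.1·97 = -13.7
s₂ = -13.7 − 0.1·1127.14 = -126.414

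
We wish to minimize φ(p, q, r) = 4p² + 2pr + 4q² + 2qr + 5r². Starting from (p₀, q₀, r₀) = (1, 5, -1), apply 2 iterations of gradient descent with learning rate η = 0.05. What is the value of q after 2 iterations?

∇φ = (8p + 2r, 8q + 2r, 2p + 2q + 10r)
Step 1: at (1, 5, -1), ∇φ = (6, 38, 2) → (1, 5, -1) − 0.05·(6, 38, 2) = (0.7, 3.1, -1.1)
Step 2: at (0.7, 3.1, -1.1), ∇φ = (3.4, 22.6, -3.4) → (0.7, 3.1, -1.1) − 0.05·(3.4, 22.6, -3.4) = (0.53, 1.97, -0.93)
q = 1.97

1.97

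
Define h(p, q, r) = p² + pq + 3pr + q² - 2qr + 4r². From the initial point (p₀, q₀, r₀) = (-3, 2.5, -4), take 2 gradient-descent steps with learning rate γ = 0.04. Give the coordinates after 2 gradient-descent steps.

∇h = (2p + q + 3r, p + 2q - 2r, 3p - 2q + 8r)
Step 1: at (-3, 2.5, -4), ∇h = (-15.5, 10, -46) → (-3, 2.5, -4) − 0.04·(-15.5, 10, -46) = (-2.38, 2.1, -2.16)
Step 2: at (-2.38, 2.1, -2.16), ∇h = (-9.14, 6.14, -28.62) → (-2.38, 2.1, -2.16) − 0.04·(-9.14, 6.14, -28.62) = (-2.0144, 1.8544, -1.0152)

(-2.0144, 1.8544, -1.0152)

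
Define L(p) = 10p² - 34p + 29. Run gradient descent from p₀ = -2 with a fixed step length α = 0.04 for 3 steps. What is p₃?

1.6704

L′(p) = 20p - 34
p₁ = -2 − 0.04·(-74) = 0.96
p₂ = 0.96 − 0.04·(-14.8) = 1.552
p₃ = 1.552 − 0.04·(-2.96) = 1.6704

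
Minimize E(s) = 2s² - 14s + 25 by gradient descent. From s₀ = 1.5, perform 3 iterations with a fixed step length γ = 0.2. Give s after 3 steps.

3.484

E′(s) = 4s - 14
s₁ = 1.5 − 0.2·(-8) = 3.1
s₂ = 3.1 − 0.2·(-1.6) = 3.42
s₃ = 3.42 − 0.2·(-0.32) = 3.484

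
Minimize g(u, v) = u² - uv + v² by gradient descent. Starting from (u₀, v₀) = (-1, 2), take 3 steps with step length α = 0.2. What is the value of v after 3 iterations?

0.352

∇g = (2u - v, -u + 2v)
Step 1: at (-1, 2), ∇g = (-4, 5) → (-1, 2) − 0.2·(-4, 5) = (-0.2, 1)
Step 2: at (-0.2, 1), ∇g = (-1.4, 2.2) → (-0.2, 1) − 0.2·(-1.4, 2.2) = (0.08, 0.56)
Step 3: at (0.08, 0.56), ∇g = (-0.4, 1.04) → (0.08, 0.56) − 0.2·(-0.4, 1.04) = (0.16, 0.352)
v = 0.352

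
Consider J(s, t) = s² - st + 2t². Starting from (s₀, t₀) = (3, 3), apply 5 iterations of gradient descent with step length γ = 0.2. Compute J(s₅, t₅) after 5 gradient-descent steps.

∇J = (2s - t, -s + 4t)
(s₁, t₁) = (3, 3) − 0.2·(3, 9) = (2.4, 1.2)
(s₂, t₂) = (2.4, 1.2) − 0.2·(3.6, 2.4) = (1.68, 0.72)
(s₃, t₃) = (1.68, 0.72) − 0.2·(2.64, 1.2) = (1.152, 0.48)
(s₄, t₄) = (1.152, 0.48) − 0.2·(1.824, 0.768) = (0.7872, 0.3264)
(s₅, t₅) = (0.7872, 0.3264) − 0.2·(1.248, 0.5184) = (0.5376, 0.22272)
J(0.5376, 0.22272) = 0.2684878848

0.2684878848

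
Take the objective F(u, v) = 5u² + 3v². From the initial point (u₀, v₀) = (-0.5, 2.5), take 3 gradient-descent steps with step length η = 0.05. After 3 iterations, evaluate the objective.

2.22545

∇F = (10u, 6v)
Step 1: at (-0.5, 2.5), ∇F = (-5, 15) → (-0.5, 2.5) − 0.05·(-5, 15) = (-0.25, 1.75)
Step 2: at (-0.25, 1.75), ∇F = (-2.5, 10.5) → (-0.25, 1.75) − 0.05·(-2.5, 10.5) = (-0.125, 1.225)
Step 3: at (-0.125, 1.225), ∇F = (-1.25, 7.35) → (-0.125, 1.225) − 0.05·(-1.25, 7.35) = (-0.0625, 0.8575)
F(-0.0625, 0.8575) = 2.22545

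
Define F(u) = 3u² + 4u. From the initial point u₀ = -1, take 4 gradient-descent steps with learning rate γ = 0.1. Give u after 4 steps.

-0.6752

F′(u) = 6u + 4
u₁ = -1 − 0.1·(-2) = -0.8
u₂ = -0.8 − 0.1·(-0.8) = -0.72
u₃ = -0.72 − 0.1·(-0.32) = -0.688
u₄ = -0.688 − 0.1·(-0.128) = -0.6752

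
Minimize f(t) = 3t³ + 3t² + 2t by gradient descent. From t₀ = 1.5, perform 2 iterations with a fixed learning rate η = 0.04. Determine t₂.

f′(t) = 9t² + 6t + 2
t₁ = 1.5 − 0.04·31.25 = 0.25
t₂ = 0.25 − 0.04·4.0625 = 0.0875

0.0875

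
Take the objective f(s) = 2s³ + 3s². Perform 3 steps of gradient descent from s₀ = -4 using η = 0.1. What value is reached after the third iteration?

f′(s) = 6s² + 6s
Step 1: f′(-4) = 72; s₁ = -4 − 0.1·72 = -11.2
Step 2: f′(-11.2) = 685.44; s₂ = -11.2 − 0.1·685.44 = -79.744
Step 3: f′(-79.744) = 37676.169216; s₃ = -79.744 − 0.1·37676.169216 = -3847.3609216

-3847.3609216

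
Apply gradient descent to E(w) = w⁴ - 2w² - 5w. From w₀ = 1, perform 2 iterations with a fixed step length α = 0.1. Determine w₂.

E′(w) = 4w³ - 4w - 5
w₁ = 1 − 0.1·(-5) = 1.5
w₂ = 1.5 − 0.1·2.5 = 1.25

1.25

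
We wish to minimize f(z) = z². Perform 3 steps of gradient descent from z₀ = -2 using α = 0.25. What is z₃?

-0.25

f′(z) = 2z
z₁ = -2 − 0.25·(-4) = -1
z₂ = -1 − 0.25·(-2) = -0.5
z₃ = -0.5 − 0.25·(-1) = -0.25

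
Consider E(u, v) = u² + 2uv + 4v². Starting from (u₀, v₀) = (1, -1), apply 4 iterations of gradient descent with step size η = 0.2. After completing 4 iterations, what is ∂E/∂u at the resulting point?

∇E = (2u + 2v, 2u + 8v)
Step 1: at (1, -1), ∇E = (0, -6) → (1, -1) − 0.2·(0, -6) = (1, 0.2)
Step 2: at (1, 0.2), ∇E = (2.4, 3.6) → (1, 0.2) − 0.2·(2.4, 3.6) = (0.52, -0.52)
Step 3: at (0.52, -0.52), ∇E = (0, -3.12) → (0.52, -0.52) − 0.2·(0, -3.12) = (0.52, 0.104)
Step 4: at (0.52, 0.104), ∇E = (1.248, 1.872) → (0.52, 0.104) − 0.2·(1.248, 1.872) = (0.2704, -0.2704)
∂E/∂u at (0.2704, -0.2704) = 0

0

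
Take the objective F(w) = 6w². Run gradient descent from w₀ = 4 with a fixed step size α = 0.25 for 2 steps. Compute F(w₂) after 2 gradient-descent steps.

1536

F′(w) = 12w
w₁ = 4 − 0.25·48 = -8
w₂ = -8 − 0.25·(-96) = 16
F(16) = 1536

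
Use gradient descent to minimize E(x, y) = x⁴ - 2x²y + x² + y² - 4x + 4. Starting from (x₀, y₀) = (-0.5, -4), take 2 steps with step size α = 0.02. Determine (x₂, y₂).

(-0.06935464, -3.674684)

∇E = (4x³ - 4xy + 2x - 4, -2x² + 2y)
(x₁, y₁) = (-0.5, -4) − 0.02·(-13.5, -8.5) = (-0.23, -3.83)
(x₂, y₂) = (-0.23, -3.83) − 0.02·(-8.032268, -7.7658) = (-0.06935464, -3.674684)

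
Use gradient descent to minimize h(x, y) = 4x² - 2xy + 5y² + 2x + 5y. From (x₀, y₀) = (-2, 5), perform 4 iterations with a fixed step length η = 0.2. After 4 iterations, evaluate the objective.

1025.90125568

∇h = (8x - 2y + 2, -2x + 10y + 5)
Step 1: at (-2, 5), ∇h = (-24, 59) → (-2, 5) − 0.2·(-24, 59) = (2.8, -6.8)
Step 2: at (2.8, -6.8), ∇h = (38, -68.6) → (2.8, -6.8) − 0.2·(38, -68.6) = (-4.8, 6.92)
Step 3: at (-4.8, 6.92), ∇h = (-50.24, 83.8) → (-4.8, 6.92) − 0.2·(-50.24, 83.8) = (5.248, -9.84)
Step 4: at (5.248, -9.84), ∇h = (63.664, -103.896) → (5.248, -9.84) − 0.2·(63.664, -103.896) = (-7.4848, 10.9392)
h(-7.4848, 10.9392) = 1025.90125568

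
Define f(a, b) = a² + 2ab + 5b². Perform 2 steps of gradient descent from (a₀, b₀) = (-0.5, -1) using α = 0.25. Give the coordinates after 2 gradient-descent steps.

(-0.75, -2.75)

∇f = (2a + 2b, 2a + 10b)
(a₁, b₁) = (-0.5, -1) − 0.25·(-3, -11) = (0.25, 1.75)
(a₂, b₂) = (0.25, 1.75) − 0.25·(4, 18) = (-0.75, -2.75)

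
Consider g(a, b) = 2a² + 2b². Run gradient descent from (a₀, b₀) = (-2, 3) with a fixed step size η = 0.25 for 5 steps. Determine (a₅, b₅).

∇g = (4a, 4b)
Step 1: at (-2, 3), ∇g = (-8, 12) → (-2, 3) − 0.25·(-8, 12) = (0, 0)
Step 2: at (0, 0), ∇g = (0, 0) → (0, 0) − 0.25·(0, 0) = (0, 0)
Step 3: at (0, 0), ∇g = (0, 0) → (0, 0) − 0.25·(0, 0) = (0, 0)
Step 4: at (0, 0), ∇g = (0, 0) → (0, 0) − 0.25·(0, 0) = (0, 0)
Step 5: at (0, 0), ∇g = (0, 0) → (0, 0) − 0.25·(0, 0) = (0, 0)

(0, 0)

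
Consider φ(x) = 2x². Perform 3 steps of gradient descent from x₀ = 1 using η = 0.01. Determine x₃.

0.884736

φ′(x) = 4x
x₁ = 1 − 0.01·4 = 0.96
x₂ = 0.96 − 0.01·3.84 = 0.9216
x₃ = 0.9216 − 0.01·3.6864 = 0.884736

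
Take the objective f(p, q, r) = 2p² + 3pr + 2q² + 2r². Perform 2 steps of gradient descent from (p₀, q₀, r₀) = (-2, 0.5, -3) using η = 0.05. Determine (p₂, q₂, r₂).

(-0.605, 0.32, -1.5075)

∇f = (4p + 3r, 4q, 3p + 4r)
Step 1: at (-2, 0.5, -3), ∇f = (-17, 2, -18) → (-2, 0.5, -3) − 0.05·(-17, 2, -18) = (-1.15, 0.4, -2.1)
Step 2: at (-1.15, 0.4, -2.1), ∇f = (-10.9, 1.6, -11.85) → (-1.15, 0.4, -2.1) − 0.05·(-10.9, 1.6, -11.85) = (-0.605, 0.32, -1.5075)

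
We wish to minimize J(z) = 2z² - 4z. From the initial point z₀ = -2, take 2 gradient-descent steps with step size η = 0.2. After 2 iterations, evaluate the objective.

J′(z) = 4z - 4
z₁ = -2 − 0.2·(-12) = 0.4
z₂ = 0.4 − 0.2·(-2.4) = 0.88
J(0.88) = -1.9712

-1.9712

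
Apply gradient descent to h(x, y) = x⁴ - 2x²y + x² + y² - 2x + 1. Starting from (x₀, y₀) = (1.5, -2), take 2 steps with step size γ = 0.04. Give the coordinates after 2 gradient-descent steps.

∇h = (4x³ - 4xy + 2x - 2, -2x² + 2y)
Step 1: at (1.5, -2), ∇h = (26.5, -8.5) → (1.5, -2) − 0.04·(26.5, -8.5) = (0.44, -1.66)
Step 2: at (0.44, -1.66), ∇h = (2.142336, -3.7072) → (0.44, -1.66) − 0.04·(2.142336, -3.7072) = (0.35430656, -1.511712)

(0.35430656, -1.511712)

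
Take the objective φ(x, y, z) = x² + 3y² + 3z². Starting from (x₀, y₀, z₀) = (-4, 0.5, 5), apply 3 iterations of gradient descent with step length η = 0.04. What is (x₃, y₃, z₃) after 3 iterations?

∇φ = (2x, 6y, 6z)
Step 1: at (-4, 0.5, 5), ∇φ = (-8, 3, 30) → (-4, 0.5, 5) − 0.04·(-8, 3, 30) = (-3.68, 0.38, 3.8)
Step 2: at (-3.68, 0.38, 3.8), ∇φ = (-7.36, 2.28, 22.8) → (-3.68, 0.38, 3.8) − 0.04·(-7.36, 2.28, 22.8) = (-3.3856, 0.2888, 2.888)
Step 3: at (-3.3856, 0.2888, 2.888), ∇φ = (-6.7712, 1.7328, 17.328) → (-3.3856, 0.2888, 2.888) − 0.04·(-6.7712, 1.7328, 17.328) = (-3.114752, 0.219488, 2.19488)

(-3.114752, 0.219488, 2.19488)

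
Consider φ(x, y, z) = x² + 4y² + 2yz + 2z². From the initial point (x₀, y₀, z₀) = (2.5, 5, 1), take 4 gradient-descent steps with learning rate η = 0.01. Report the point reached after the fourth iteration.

∇φ = (2x, 8y + 2z, 2y + 4z)
(x₁, y₁, z₁) = (2.5, 5, 1) − 0.01·(5, 42, 14) = (2.45, 4.58, 0.86)
(x₂, y₂, z₂) = (2.45, 4.58, 0.86) − 0.01·(4.9, 38.36, 12.6) = (2.401, 4.1964, 0.734)
(x₃, y₃, z₃) = (2.401, 4.1964, 0.734) − 0.01·(4.802, 35.0392, 11.3288) = (2.35298, 3.846008, 0.620712)
(x₄, y₄, z₄) = (2.35298, 3.846008, 0.620712) − 0.01·(4.70596, 32.009488, 10.174864) = (2.3059204, 3.52591312, 0.51896336)

(2.3059204, 3.52591312, 0.51896336)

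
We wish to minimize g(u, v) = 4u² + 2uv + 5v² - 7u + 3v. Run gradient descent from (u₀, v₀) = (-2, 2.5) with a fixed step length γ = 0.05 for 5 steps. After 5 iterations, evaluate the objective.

-3.3192559883

∇g = (8u + 2v - 7, 2u + 10v + 3)
Step 1: at (-2, 2.5), ∇g = (-18, 24) → (-2, 2.5) − 0.05·(-18, 24) = (-1.1, 1.3)
Step 2: at (-1.1, 1.3), ∇g = (-13.2, 13.8) → (-1.1, 1.3) − 0.05·(-13.2, 13.8) = (-0.44, 0.61)
Step 3: at (-0.44, 0.61), ∇g = (-9.3, 8.22) → (-0.44, 0.61) − 0.05·(-9.3, 8.22) = (0.025, 0.199)
Step 4: at (0.025, 0.199), ∇g = (-6.402, 5.04) → (0.025, 0.199) − 0.05·(-6.402, 5.04) = (0.3451, -0.053)
Step 5: at (0.3451, -0.053), ∇g = (-4.3452, 3.1602) → (0.3451, -0.053) − 0.05·(-4.3452, 3.1602) = (0.56236, -0.21101)
g(0.56236, -0.21101) = -3.3192559883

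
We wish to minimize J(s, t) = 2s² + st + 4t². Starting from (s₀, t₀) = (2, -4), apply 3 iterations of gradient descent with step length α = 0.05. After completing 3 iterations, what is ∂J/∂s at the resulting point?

4.29375

∇J = (4s + t, s + 8t)
(s₁, t₁) = (2, -4) − 0.05·(4, -30) = (1.8, -2.5)
(s₂, t₂) = (1.8, -2.5) − 0.05·(4.7, -18.2) = (1.565, -1.59)
(s₃, t₃) = (1.565, -1.59) − 0.05·(4.67, -11.155) = (1.3315, -1.03225)
∂J/∂s at (1.3315, -1.03225) = 4.29375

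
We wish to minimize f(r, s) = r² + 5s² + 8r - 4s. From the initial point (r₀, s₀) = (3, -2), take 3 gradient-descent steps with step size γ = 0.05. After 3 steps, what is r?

∇f = (2r + 8, 10s - 4)
Step 1: at (3, -2), ∇f = (14, -24) → (3, -2) − 0.05·(14, -24) = (2.3, -0.8)
Step 2: at (2.3, -0.8), ∇f = (12.6, -12) → (2.3, -0.8) − 0.05·(12.6, -12) = (1.67, -0.2)
Step 3: at (1.67, -0.2), ∇f = (11.34, -6) → (1.67, -0.2) − 0.05·(11.34, -6) = (1.103, 0.1)
r = 1.103

1.103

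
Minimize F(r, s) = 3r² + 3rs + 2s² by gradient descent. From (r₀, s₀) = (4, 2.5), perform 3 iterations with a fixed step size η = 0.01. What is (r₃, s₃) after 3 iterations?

(3.1294225, 1.893255)

∇F = (6r + 3s, 3r + 4s)
(r₁, s₁) = (4, 2.5) − 0.01·(31.5, 22) = (3.685, 2.28)
(r₂, s₂) = (3.685, 2.28) − 0.01·(28.95, 20.175) = (3.3955, 2.07825)
(r₃, s₃) = (3.3955, 2.07825) − 0.01·(26.60775, 18.4995) = (3.1294225, 1.893255)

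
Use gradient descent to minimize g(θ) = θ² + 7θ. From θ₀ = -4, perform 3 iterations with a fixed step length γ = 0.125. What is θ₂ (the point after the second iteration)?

g′(θ) = 2θ + 7
Step 1: g′(-4) = -1; θ₁ = -4 − 0.125·(-1) = -3.875
Step 2: g′(-3.875) = -0.75; θ₂ = -3.875 − 0.125·(-0.75) = -3.78125

-3.78125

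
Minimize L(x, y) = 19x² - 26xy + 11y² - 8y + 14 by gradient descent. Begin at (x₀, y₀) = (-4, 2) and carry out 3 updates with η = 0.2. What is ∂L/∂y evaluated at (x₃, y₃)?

-167189.28

∇L = (38x - 26y, -26x + 22y - 8)
Step 1: at (-4, 2), ∇L = (-204, 140) → (-4, 2) − 0.2·(-204, 140) = (36.8, -26)
Step 2: at (36.8, -26), ∇L = (2074.4, -1536.8) → (36.8, -26) − 0.2·(2074.4, -1536.8) = (-378.08, 281.36)
Step 3: at (-378.08, 281.36), ∇L = (-21682.4, 16012) → (-378.08, 281.36) − 0.2·(-21682.4, 16012) = (3958.4, -2921.04)
∂L/∂y at (3958.4, -2921.04) = -167189.28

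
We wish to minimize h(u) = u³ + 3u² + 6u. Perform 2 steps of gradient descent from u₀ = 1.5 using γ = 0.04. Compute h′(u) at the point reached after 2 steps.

h′(u) = 3u² + 6u + 6
u₁ = 1.5 − 0.04·21.75 = 0.63
u₂ = 0.63 − 0.04·10.9707 = 0.191172
h′(u) at (0.191172) = 7.256672200752

7.256672200752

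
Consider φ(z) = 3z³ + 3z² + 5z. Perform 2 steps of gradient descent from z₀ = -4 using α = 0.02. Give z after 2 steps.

φ′(z) = 9z² + 6z + 5
z₁ = -4 − 0.02·125 = -6.5
z₂ = -6.5 − 0.02·346.25 = -13.425

-13.425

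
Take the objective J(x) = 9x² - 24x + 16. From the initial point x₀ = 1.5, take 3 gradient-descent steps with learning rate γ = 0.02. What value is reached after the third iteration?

J′(x) = 18x - 24
x₁ = 1.5 − 0.02·3 = 1.44
x₂ = 1.44 − 0.02·1.92 = 1.4016
x₃ = 1.4016 − 0.02·1.2288 = 1.377024

1.377024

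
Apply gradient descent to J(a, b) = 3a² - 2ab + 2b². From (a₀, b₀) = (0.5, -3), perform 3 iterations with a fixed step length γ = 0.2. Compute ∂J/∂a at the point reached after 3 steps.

-1.4

∇J = (6a - 2b, -2a + 4b)
(a₁, b₁) = (0.5, -3) − 0.2·(9, -13) = (-1.3, -0.4)
(a₂, b₂) = (-1.3, -0.4) − 0.2·(-7, 1) = (0.1, -0.6)
(a₃, b₃) = (0.1, -0.6) − 0.2·(1.8, -2.6) = (-0.26, -0.08)
∂J/∂a at (-0.26, -0.08) = -1.4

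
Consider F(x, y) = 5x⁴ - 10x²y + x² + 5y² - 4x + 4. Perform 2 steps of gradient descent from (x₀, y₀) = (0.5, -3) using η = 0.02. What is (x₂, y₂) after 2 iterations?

∇F = (20x³ - 20xy + 2x - 4, -10x² + 10y)
Step 1: at (0.5, -3), ∇F = (29.5, -32.5) → (0.5, -3) − 0.02·(29.5, -32.5) = (-0.09, -2.35)
Step 2: at (-0.09, -2.35), ∇F = (-8.42458, -23.581) → (-0.09, -2.35) − 0.02·(-8.42458, -23.581) = (0.0784916, -1.87838)

(0.0784916, -1.87838)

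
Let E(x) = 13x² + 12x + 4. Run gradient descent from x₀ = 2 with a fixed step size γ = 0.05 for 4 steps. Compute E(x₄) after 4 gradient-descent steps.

E′(x) = 26x + 12
Step 1: E′(2) = 64; x₁ = 2 − 0.05·64 = -1.2
Step 2: E′(-1.2) = -19.2; x₂ = -1.2 − 0.05·(-19.2) = -0.24
Step 3: E′(-0.24) = 5.76; x₃ = -0.24 − 0.05·5.76 = -0.528
Step 4: E′(-0.528) = -1.728; x₄ = -0.528 − 0.05·(-1.728) = -0.4416
E(-0.4416) = 1.23593728

1.23593728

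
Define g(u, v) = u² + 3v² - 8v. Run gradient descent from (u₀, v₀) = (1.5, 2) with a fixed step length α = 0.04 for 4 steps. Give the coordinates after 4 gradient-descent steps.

(1.07458944, 1.55574784)

∇g = (2u, 6v - 8)
(u₁, v₁) = (1.5, 2) − 0.04·(3, 4) = (1.38, 1.84)
(u₂, v₂) = (1.38, 1.84) − 0.04·(2.76, 3.04) = (1.2696, 1.7184)
(u₃, v₃) = (1.2696, 1.7184) − 0.04·(2.5392, 2.3104) = (1.168032, 1.625984)
(u₄, v₄) = (1.168032, 1.625984) − 0.04·(2.336064, 1.755904) = (1.07458944, 1.55574784)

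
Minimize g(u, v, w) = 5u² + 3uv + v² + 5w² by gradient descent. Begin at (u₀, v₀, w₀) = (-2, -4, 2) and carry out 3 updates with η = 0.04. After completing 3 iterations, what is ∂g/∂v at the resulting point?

-4.585984

∇g = (10u + 3v, 3u + 2v, 10w)
(u₁, v₁, w₁) = (-2, -4, 2) − 0.04·(-32, -14, 20) = (-0.72, -3.44, 1.2)
(u₂, v₂, w₂) = (-0.72, -3.44, 1.2) − 0.04·(-17.52, -9.04, 12) = (-0.0192, -3.0784, 0.72)
(u₃, v₃, w₃) = (-0.0192, -3.0784, 0.72) − 0.04·(-9.4272, -6.2144, 7.2) = (0.357888, -2.829824, 0.432)
∂g/∂v at (0.357888, -2.829824, 0.432) = -4.585984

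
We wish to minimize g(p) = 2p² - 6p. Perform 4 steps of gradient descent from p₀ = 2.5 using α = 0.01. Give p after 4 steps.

g′(p) = 4p - 6
p₁ = 2.5 − 0.01·4 = 2.46
p₂ = 2.46 − 0.01·3.84 = 2.4216
p₃ = 2.4216 − 0.01·3.6864 = 2.384736
p₄ = 2.384736 − 0.01·3.538944 = 2.34934656

2.34934656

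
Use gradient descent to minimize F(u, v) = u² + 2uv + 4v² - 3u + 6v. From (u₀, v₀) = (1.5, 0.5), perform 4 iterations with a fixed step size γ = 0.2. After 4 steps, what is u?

∇F = (2u + 2v - 3, 2u + 8v + 6)
Step 1: at (1.5, 0.5), ∇F = (1, 13) → (1.5, 0.5) − 0.2·(1, 13) = (1.3, -2.1)
Step 2: at (1.3, -2.1), ∇F = (-4.6, -8.2) → (1.3, -2.1) − 0.2·(-4.6, -8.2) = (2.22, -0.46)
Step 3: at (2.22, -0.46), ∇F = (0.52, 6.76) → (2.22, -0.46) − 0.2·(0.52, 6.76) = (2.116, -1.812)
Step 4: at (2.116, -1.812), ∇F = (-2.392, -4.264) → (2.116, -1.812) − 0.2·(-2.392, -4.264) = (2.5944, -0.9592)
u = 2.5944

2.5944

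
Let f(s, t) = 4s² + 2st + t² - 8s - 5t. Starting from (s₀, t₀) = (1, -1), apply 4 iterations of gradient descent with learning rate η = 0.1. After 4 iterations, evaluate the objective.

∇f = (8s + 2t - 8, 2s + 2t - 5)
Step 1: at (1, -1), ∇f = (-2, -5) → (1, -1) − 0.1·(-2, -5) = (1.2, -0.5)
Step 2: at (1.2, -0.5), ∇f = (0.6, -3.6) → (1.2, -0.5) − 0.1·(0.6, -3.6) = (1.14, -0.14)
Step 3: at (1.14, -0.14), ∇f = (0.84, -3) → (1.14, -0.14) − 0.1·(0.84, -3) = (1.056, 0.16)
Step 4: at (1.056, 0.16), ∇f = (0.768, -2.568) → (1.056, 0.16) − 0.1·(0.768, -2.568) = (0.9792, 0.4168)
f(0.9792, 0.4168) = -5.09228608

-5.09228608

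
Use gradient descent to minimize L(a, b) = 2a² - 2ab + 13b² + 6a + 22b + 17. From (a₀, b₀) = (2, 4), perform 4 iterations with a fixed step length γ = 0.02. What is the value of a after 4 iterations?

∇L = (4a - 2b + 6, -2a + 26b + 22)
(a₁, b₁) = (2, 4) − 0.02·(6, 122) = (1.88, 1.56)
(a₂, b₂) = (1.88, 1.56) − 0.02·(10.4, 58.8) = (1.672, 0.384)
(a₃, b₃) = (1.672, 0.384) − 0.02·(11.92, 28.64) = (1.4336, -0.1888)
(a₄, b₄) = (1.4336, -0.1888) − 0.02·(12.112, 14.224) = (1.19136, -0.47328)
a = 1.19136

1.19136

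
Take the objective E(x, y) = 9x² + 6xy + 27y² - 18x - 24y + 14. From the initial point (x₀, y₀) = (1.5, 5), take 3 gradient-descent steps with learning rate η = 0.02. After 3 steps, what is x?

0.8448

∇E = (18x + 6y - 18, 6x + 54y - 24)
(x₁, y₁) = (1.5, 5) − 0.02·(39, 255) = (0.72, -0.1)
(x₂, y₂) = (0.72, -0.1) − 0.02·(-5.64, -25.08) = (0.8328, 0.4016)
(x₃, y₃) = (0.8328, 0.4016) − 0.02·(-0.6, 2.6832) = (0.8448, 0.347936)
x = 0.8448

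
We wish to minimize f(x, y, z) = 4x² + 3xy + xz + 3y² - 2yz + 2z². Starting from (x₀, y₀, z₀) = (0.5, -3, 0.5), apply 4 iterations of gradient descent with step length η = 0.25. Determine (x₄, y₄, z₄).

∇f = (8x + 3y + z, 3x + 6y - 2z, x - 2y + 4z)
Step 1: at (0.5, -3, 0.5), ∇f = (-4.5, -17.5, 8.5) → (0.5, -3, 0.5) − 0.25·(-4.5, -17.5, 8.5) = (1.625, 1.375, -1.625)
Step 2: at (1.625, 1.375, -1.625), ∇f = (15.5, 16.375, -7.625) → (1.625, 1.375, -1.625) − 0.25·(15.5, 16.375, -7.625) = (-2.25, -2.71875, 0.28125)
Step 3: at (-2.25, -2.71875, 0.28125), ∇f = (-25.875, -23.625, 4.3125) → (-2.25, -2.71875, 0.28125) − 0.25·(-25.875, -23.625, 4.3125) = (4.21875, 3.1875, -0.796875)
Step 4: at (4.21875, 3.1875, -0.796875), ∇f = (42.515625, 33.375, -5.34375) → (4.21875, 3.1875, -0.796875) − 0.25·(42.515625, 33.375, -5.34375) = (-6.41015625, -5.15625, 0.5390625)

(-6.41015625, -5.15625, 0.5390625)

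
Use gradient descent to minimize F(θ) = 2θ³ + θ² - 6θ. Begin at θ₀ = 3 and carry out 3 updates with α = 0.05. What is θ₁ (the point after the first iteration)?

0.3

F′(θ) = 6θ² + 2θ - 6
Step 1: F′(3) = 54; θ₁ = 3 − 0.05·54 = 0.3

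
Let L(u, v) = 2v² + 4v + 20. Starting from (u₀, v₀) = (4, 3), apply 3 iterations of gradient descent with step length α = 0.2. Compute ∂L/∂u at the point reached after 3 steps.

∇L = (0, 4v + 4)
(u₁, v₁) = (4, 3) − 0.2·(0, 16) = (4, -0.2)
(u₂, v₂) = (4, -0.2) − 0.2·(0, 3.2) = (4, -0.84)
(u₃, v₃) = (4, -0.84) − 0.2·(0, 0.64) = (4, -0.968)
∂L/∂u at (4, -0.968) = 0

0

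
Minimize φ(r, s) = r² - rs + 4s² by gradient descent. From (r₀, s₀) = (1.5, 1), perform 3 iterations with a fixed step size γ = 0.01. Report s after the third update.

∇φ = (2r - s, -r + 8s)
(r₁, s₁) = (1.5, 1) − 0.01·(2, 6.5) = (1.48, 0.935)
(r₂, s₂) = (1.48, 0.935) − 0.01·(2.025, 6) = (1.45975, 0.875)
(r₃, s₃) = (1.45975, 0.875) − 0.01·(2.0445, 5.54025) = (1.439305, 0.8195975)
s = 0.8195975

0.8195975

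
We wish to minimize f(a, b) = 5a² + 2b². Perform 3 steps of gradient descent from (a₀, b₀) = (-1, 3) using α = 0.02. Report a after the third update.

∇f = (10a, 4b)
(a₁, b₁) = (-1, 3) − 0.02·(-10, 12) = (-0.8, 2.76)
(a₂, b₂) = (-0.8, 2.76) − 0.02·(-8, 11.04) = (-0.64, 2.5392)
(a₃, b₃) = (-0.64, 2.5392) − 0.02·(-6.4, 10.1568) = (-0.512, 2.336064)
a = -0.512

-0.512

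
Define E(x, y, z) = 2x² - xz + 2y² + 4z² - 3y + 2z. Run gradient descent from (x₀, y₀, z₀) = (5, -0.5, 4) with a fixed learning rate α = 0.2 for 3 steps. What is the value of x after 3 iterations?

∇E = (4x - z, 4y - 3, -x + 8z + 2)
(x₁, y₁, z₁) = (5, -0.5, 4) − 0.2·(16, -5, 29) = (1.8, 0.5, -1.8)
(x₂, y₂, z₂) = (1.8, 0.5, -1.8) − 0.2·(9, -1, -14.2) = (0, 0.7, 1.04)
(x₃, y₃, z₃) = (0, 0.7, 1.04) − 0.2·(-1.04, -0.2, 10.32) = (0.208, 0.74, -1.024)
x = 0.208

0.208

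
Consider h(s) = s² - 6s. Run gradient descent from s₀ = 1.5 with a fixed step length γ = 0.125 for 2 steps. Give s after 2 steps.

2.15625

h′(s) = 2s - 6
s₁ = 1.5 − 0.125·(-3) = 1.875
s₂ = 1.875 − 0.125·(-2.25) = 2.15625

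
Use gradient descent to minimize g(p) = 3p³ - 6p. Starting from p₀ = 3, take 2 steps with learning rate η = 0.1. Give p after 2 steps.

g′(p) = 9p² - 6
p₁ = 3 − 0.1·75 = -4.5
p₂ = -4.5 − 0.1·176.25 = -22.125

-22.125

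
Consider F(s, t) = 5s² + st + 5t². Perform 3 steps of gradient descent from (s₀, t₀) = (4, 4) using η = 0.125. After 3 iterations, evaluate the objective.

∇F = (10s + t, s + 10t)
(s₁, t₁) = (4, 4) − 0.125·(44, 44) = (-1.5, -1.5)
(s₂, t₂) = (-1.5, -1.5) − 0.125·(-16.5, -16.5) = (0.5625, 0.5625)
(s₃, t₃) = (0.5625, 0.5625) − 0.125·(6.1875, 6.1875) = (-0.2109375, -0.2109375)
F(-0.2109375, -0.2109375) = 0.48944091796875

0.48944091796875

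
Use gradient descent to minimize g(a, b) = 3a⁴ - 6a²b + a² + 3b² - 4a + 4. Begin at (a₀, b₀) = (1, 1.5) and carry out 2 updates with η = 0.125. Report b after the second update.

∇g = (12a³ - 12ab + 2a - 4, -6a² + 6b)
(a₁, b₁) = (1, 1.5) − 0.125·(-8, 3) = (2, 1.125)
(a₂, b₂) = (2, 1.125) − 0.125·(69, -17.25) = (-6.625, 3.28125)
b = 3.28125

3.28125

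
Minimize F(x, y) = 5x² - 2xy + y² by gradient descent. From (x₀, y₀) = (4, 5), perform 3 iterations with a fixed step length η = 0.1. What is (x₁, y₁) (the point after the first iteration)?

∇F = (10x - 2y, -2x + 2y)
Step 1: at (4, 5), ∇F = (30, 2) → (4, 5) − 0.1·(30, 2) = (1, 4.8)

(1, 4.8)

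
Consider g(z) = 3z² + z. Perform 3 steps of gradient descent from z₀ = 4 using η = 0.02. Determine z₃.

2.6728

g′(z) = 6z + 1
z₁ = 4 − 0.02·25 = 3.5
z₂ = 3.5 − 0.02·22 = 3.06
z₃ = 3.06 − 0.02·19.36 = 2.6728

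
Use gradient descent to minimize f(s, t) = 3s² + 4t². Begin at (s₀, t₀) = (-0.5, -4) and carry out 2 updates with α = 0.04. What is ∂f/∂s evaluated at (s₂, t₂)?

-1.7328

∇f = (6s, 8t)
Step 1: at (-0.5, -4), ∇f = (-3, -32) → (-0.5, -4) − 0.04·(-3, -32) = (-0.38, -2.72)
Step 2: at (-0.38, -2.72), ∇f = (-2.28, -21.76) → (-0.38, -2.72) − 0.04·(-2.28, -21.76) = (-0.2888, -1.8496)
∂f/∂s at (-0.2888, -1.8496) = -1.7328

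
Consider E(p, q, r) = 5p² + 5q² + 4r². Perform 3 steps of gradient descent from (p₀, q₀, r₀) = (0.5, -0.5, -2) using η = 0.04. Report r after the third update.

-0.628864

∇E = (10p, 10q, 8r)
(p₁, q₁, r₁) = (0.5, -0.5, -2) − 0.04·(5, -5, -16) = (0.3, -0.3, -1.36)
(p₂, q₂, r₂) = (0.3, -0.3, -1.36) − 0.04·(3, -3, -10.88) = (0.18, -0.18, -0.9248)
(p₃, q₃, r₃) = (0.18, -0.18, -0.9248) − 0.04·(1.8, -1.8, -7.3984) = (0.108, -0.108, -0.628864)
r = -0.628864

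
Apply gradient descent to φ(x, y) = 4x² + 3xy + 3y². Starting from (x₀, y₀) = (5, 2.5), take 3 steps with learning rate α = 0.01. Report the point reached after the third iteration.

∇φ = (8x + 3y, 3x + 6y)
(x₁, y₁) = (5, 2.5) − 0.01·(47.5, 30) = (4.525, 2.2)
(x₂, y₂) = (4.525, 2.2) − 0.01·(42.8, 26.775) = (4.097, 1.93225)
(x₃, y₃) = (4.097, 1.93225) − 0.01·(38.57275, 23.8845) = (3.7112725, 1.693405)

(3.7112725, 1.693405)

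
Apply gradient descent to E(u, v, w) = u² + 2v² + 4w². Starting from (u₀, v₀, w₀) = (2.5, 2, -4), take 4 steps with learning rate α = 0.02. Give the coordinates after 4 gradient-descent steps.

(2.1233664, 1.43278592, -1.99148544)

∇E = (2u, 4v, 8w)
(u₁, v₁, w₁) = (2.5, 2, -4) − 0.02·(5, 8, -32) = (2.4, 1.84, -3.36)
(u₂, v₂, w₂) = (2.4, 1.84, -3.36) − 0.02·(4.8, 7.36, -26.88) = (2.304, 1.6928, -2.8224)
(u₃, v₃, w₃) = (2.304, 1.6928, -2.8224) − 0.02·(4.608, 6.7712, -22.5792) = (2.21184, 1.557376, -2.370816)
(u₄, v₄, w₄) = (2.21184, 1.557376, -2.370816) − 0.02·(4.42368, 6.229504, -18.966528) = (2.1233664, 1.43278592, -1.99148544)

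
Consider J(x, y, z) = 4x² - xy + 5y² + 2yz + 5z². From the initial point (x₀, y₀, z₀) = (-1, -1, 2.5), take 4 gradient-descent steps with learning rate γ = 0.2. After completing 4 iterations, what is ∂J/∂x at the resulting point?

∇J = (8x - y, -x + 10y + 2z, 2y + 10z)
(x₁, y₁, z₁) = (-1, -1, 2.5) − 0.2·(-7, -4, 23) = (0.4, -0.2, -2.1)
(x₂, y₂, z₂) = (0.4, -0.2, -2.1) − 0.2·(3.4, -6.6, -21.4) = (-0.28, 1.12, 2.18)
(x₃, y₃, z₃) = (-0.28, 1.12, 2.18) − 0.2·(-3.36, 15.84, 24.04) = (0.392, -2.048, -2.628)
(x₄, y₄, z₄) = (0.392, -2.048, -2.628) − 0.2·(5.184, -26.128, -30.376) = (-0.6448, 3.1776, 3.4472)
∂J/∂x at (-0.6448, 3.1776, 3.4472) = -8.336

-8.336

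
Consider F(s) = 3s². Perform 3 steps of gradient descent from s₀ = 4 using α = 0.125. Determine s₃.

F′(s) = 6s
s₁ = 4 − 0.125·24 = 1
s₂ = 1 − 0.125·6 = 0.25
s₃ = 0.25 − 0.125·1.5 = 0.0625

0.0625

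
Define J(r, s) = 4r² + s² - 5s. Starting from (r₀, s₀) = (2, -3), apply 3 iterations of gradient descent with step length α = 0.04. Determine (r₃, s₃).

∇J = (8r, 2s - 5)
Step 1: at (2, -3), ∇J = (16, -11) → (2, -3) − 0.04·(16, -11) = (1.36, -2.56)
Step 2: at (1.36, -2.56), ∇J = (10.88, -10.12) → (1.36, -2.56) − 0.04·(10.88, -10.12) = (0.9248, -2.1552)
Step 3: at (0.9248, -2.1552), ∇J = (7.3984, -9.3104) → (0.9248, -2.1552) − 0.04·(7.3984, -9.3104) = (0.628864, -1.782784)

(0.628864, -1.782784)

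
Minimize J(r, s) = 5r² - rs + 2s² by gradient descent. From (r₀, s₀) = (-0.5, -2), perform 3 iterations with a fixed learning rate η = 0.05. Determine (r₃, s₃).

(-0.194, -1.0668125)

∇J = (10r - s, -r + 4s)
(r₁, s₁) = (-0.5, -2) − 0.05·(-3, -7.5) = (-0.35, -1.625)
(r₂, s₂) = (-0.35, -1.625) − 0.05·(-1.875, -6.15) = (-0.25625, -1.3175)
(r₃, s₃) = (-0.25625, -1.3175) − 0.05·(-1.245, -5.01375) = (-0.194, -1.0668125)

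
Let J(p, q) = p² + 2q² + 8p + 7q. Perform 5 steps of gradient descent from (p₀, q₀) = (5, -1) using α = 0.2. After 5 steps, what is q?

∇J = (2p + 8, 4q + 7)
(p₁, q₁) = (5, -1) − 0.2·(18, 3) = (1.4, -1.6)
(p₂, q₂) = (1.4, -1.6) − 0.2·(10.8, 0.6) = (-0.76, -1.72)
(p₃, q₃) = (-0.76, -1.72) − 0.2·(6.48, 0.12) = (-2.056, -1.744)
(p₄, q₄) = (-2.056, -1.744) − 0.2·(3.888, 0.024) = (-2.8336, -1.7488)
(p₅, q₅) = (-2.8336, -1.7488) − 0.2·(2.3328, 0.0048) = (-3.30016, -1.74976)
q = -1.74976

-1.74976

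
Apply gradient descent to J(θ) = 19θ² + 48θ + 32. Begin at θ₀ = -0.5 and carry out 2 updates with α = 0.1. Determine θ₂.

4.72

J′(θ) = 38θ + 48
θ₁ = -0.5 − 0.1·29 = -3.4
θ₂ = -3.4 − 0.1·(-81.2) = 4.72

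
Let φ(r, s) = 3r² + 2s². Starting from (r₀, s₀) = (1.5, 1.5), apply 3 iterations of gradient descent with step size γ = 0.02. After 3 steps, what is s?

∇φ = (6r, 4s)
(r₁, s₁) = (1.5, 1.5) − 0.02·(9, 6) = (1.32, 1.38)
(r₂, s₂) = (1.32, 1.38) − 0.02·(7.92, 5.52) = (1.1616, 1.2696)
(r₃, s₃) = (1.1616, 1.2696) − 0.02·(6.9696, 5.0784) = (1.022208, 1.168032)
s = 1.168032

1.168032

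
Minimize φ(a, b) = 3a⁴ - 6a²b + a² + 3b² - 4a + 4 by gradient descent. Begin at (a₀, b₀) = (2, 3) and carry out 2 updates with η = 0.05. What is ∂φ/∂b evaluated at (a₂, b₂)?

-13.94358144

∇φ = (12a³ - 12ab + 2a - 4, -6a² + 6b)
(a₁, b₁) = (2, 3) − 0.05·(24, -6) = (0.8, 3.3)
(a₂, b₂) = (0.8, 3.3) − 0.05·(-27.936, 15.96) = (2.1968, 2.502)
∂φ/∂b at (2.1968, 2.502) = -13.94358144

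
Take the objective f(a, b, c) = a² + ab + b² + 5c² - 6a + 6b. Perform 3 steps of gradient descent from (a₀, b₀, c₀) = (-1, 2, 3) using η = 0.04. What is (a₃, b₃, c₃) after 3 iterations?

∇f = (2a + b - 6, a + 2b + 6, 10c)
Step 1: at (-1, 2, 3), ∇f = (-6, 9, 30) → (-1, 2, 3) − 0.04·(-6, 9, 30) = (-0.76, 1.64, 1.8)
Step 2: at (-0.76, 1.64, 1.8), ∇f = (-5.88, 8.52, 18) → (-0.76, 1.64, 1.8) − 0.04·(-5.88, 8.52, 18) = (-0.5248, 1.2992, 1.08)
Step 3: at (-0.5248, 1.2992, 1.08), ∇f = (-5.7504, 8.0736, 10.8) → (-0.5248, 1.2992, 1.08) − 0.04·(-5.7504, 8.0736, 10.8) = (-0.294784, 0.976256, 0.648)

(-0.294784, 0.976256, 0.648)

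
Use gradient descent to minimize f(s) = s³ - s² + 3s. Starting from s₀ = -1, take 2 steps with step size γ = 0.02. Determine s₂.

-1.347136

f′(s) = 3s² - 2s + 3
s₁ = -1 − 0.02·8 = -1.16
s₂ = -1.16 − 0.02·9.3568 = -1.347136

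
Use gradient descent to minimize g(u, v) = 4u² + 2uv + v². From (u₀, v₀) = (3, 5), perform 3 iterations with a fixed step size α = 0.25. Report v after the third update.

∇g = (8u + 2v, 2u + 2v)
Step 1: at (3, 5), ∇g = (34, 16) → (3, 5) − 0.25·(34, 16) = (-5.5, 1)
Step 2: at (-5.5, 1), ∇g = (-42, -9) → (-5.5, 1) − 0.25·(-42, -9) = (5, 3.25)
Step 3: at (5, 3.25), ∇g = (46.5, 16.5) → (5, 3.25) − 0.25·(46.5, 16.5) = (-6.625, -0.875)
v = -0.875

-0.875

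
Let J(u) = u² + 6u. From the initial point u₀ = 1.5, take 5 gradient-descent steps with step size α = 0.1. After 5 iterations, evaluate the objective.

J′(u) = 2u + 6
u₁ = 1.5 − 0.1·9 = 0.6
u₂ = 0.6 − 0.1·7.2 = -0.12
u₃ = -0.12 − 0.1·5.76 = -0.696
u₄ = -0.696 − 0.1·4.608 = -1.1568
u₅ = -1.1568 − 0.1·3.6864 = -1.52544
J(-1.52544) = -6.8256728064

-6.8256728064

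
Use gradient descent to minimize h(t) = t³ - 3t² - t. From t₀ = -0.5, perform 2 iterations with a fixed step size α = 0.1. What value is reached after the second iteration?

-1.3201875

h′(t) = 3t² - 6t - 1
t₁ = -0.5 − 0.1·2.75 = -0.775
t₂ = -0.775 − 0.1·5.451875 = -1.3201875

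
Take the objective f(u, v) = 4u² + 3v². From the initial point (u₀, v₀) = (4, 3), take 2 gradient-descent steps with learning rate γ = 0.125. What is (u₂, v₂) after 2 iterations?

(0, 0.1875)

∇f = (8u, 6v)
(u₁, v₁) = (4, 3) − 0.125·(32, 18) = (0, 0.75)
(u₂, v₂) = (0, 0.75) − 0.125·(0, 4.5) = (0, 0.1875)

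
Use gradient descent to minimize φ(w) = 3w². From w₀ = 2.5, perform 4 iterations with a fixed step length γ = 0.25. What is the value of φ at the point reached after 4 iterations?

0.0732421875

φ′(w) = 6w
Step 1: φ′(2.5) = 15; w₁ = 2.5 − 0.25·15 = -1.25
Step 2: φ′(-1.25) = -7.5; w₂ = -1.25 − 0.25·(-7.5) = 0.625
Step 3: φ′(0.625) = 3.75; w₃ = 0.625 − 0.25·3.75 = -0.3125
Step 4: φ′(-0.3125) = -1.875; w₄ = -0.3125 − 0.25·(-1.875) = 0.15625
φ(0.15625) = 0.0732421875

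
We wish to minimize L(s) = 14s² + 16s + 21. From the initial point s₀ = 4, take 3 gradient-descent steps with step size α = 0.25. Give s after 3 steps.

-988

L′(s) = 28s + 16
Step 1: L′(4) = 128; s₁ = 4 − 0.25·128 = -28
Step 2: L′(-28) = -768; s₂ = -28 − 0.25·(-768) = 164
Step 3: L′(164) = 4608; s₃ = 164 − 0.25·4608 = -988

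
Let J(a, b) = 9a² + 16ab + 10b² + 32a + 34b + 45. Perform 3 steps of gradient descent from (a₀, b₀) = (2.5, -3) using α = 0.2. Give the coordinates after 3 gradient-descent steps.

(-128.036, -136.648)

∇J = (18a + 16b + 32, 16a + 20b + 34)
Step 1: at (2.5, -3), ∇J = (29, 14) → (2.5, -3) − 0.2·(29, 14) = (-3.3, -5.8)
Step 2: at (-3.3, -5.8), ∇J = (-120.2, -134.8) → (-3.3, -5.8) − 0.2·(-120.2, -134.8) = (20.74, 21.16)
Step 3: at (20.74, 21.16), ∇J = (743.88, 789.04) → (20.74, 21.16) − 0.2·(743.88, 789.04) = (-128.036, -136.648)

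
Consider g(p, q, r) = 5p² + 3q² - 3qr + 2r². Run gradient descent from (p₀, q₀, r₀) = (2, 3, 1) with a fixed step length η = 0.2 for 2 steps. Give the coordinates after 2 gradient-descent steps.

(2, 1.2, 0.4)

∇g = (10p, 6q - 3r, -3q + 4r)
Step 1: at (2, 3, 1), ∇g = (20, 15, -5) → (2, 3, 1) − 0.2·(20, 15, -5) = (-2, 0, 2)
Step 2: at (-2, 0, 2), ∇g = (-20, -6, 8) → (-2, 0, 2) − 0.2·(-20, -6, 8) = (2, 1.2, 0.4)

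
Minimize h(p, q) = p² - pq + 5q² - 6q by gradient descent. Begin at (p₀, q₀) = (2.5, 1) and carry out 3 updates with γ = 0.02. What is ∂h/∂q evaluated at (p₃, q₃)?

0.955936

∇h = (2p - q, -p + 10q - 6)
Step 1: at (2.5, 1), ∇h = (4, 1.5) → (2.5, 1) − 0.02·(4, 1.5) = (2.42, 0.97)
Step 2: at (2.42, 0.97), ∇h = (3.87, 1.28) → (2.42, 0.97) − 0.02·(3.87, 1.28) = (2.3426, 0.9444)
Step 3: at (2.3426, 0.9444), ∇h = (3.7408, 1.1014) → (2.3426, 0.9444) − 0.02·(3.7408, 1.1014) = (2.267784, 0.922372)
∂h/∂q at (2.267784, 0.922372) = 0.955936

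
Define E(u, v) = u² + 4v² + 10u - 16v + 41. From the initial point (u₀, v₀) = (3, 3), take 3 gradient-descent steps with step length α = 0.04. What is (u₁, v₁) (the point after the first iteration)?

∇E = (2u + 10, 8v - 16)
(u₁, v₁) = (3, 3) − 0.04·(16, 8) = (2.36, 2.68)

(2.36, 2.68)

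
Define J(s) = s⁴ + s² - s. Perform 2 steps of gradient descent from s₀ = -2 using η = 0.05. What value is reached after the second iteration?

J′(s) = 4s³ + 2s - 1
Step 1: J′(-2) = -37; s₁ = -2 − 0.05·(-37) = -0.15
Step 2: J′(-0.15) = -1.3135; s₂ = -0.15 − 0.05·(-1.3135) = -0.084325

-0.084325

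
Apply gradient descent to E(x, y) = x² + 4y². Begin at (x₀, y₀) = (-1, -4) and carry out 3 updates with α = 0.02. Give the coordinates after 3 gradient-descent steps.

∇E = (2x, 8y)
Step 1: at (-1, -4), ∇E = (-2, -32) → (-1, -4) − 0.02·(-2, -32) = (-0.96, -3.36)
Step 2: at (-0.96, -3.36), ∇E = (-1.92, -26.88) → (-0.96, -3.36) − 0.02·(-1.92, -26.88) = (-0.9216, -2.8224)
Step 3: at (-0.9216, -2.8224), ∇E = (-1.8432, -22.5792) → (-0.9216, -2.8224) − 0.02·(-1.8432, -22.5792) = (-0.884736, -2.370816)

(-0.884736, -2.370816)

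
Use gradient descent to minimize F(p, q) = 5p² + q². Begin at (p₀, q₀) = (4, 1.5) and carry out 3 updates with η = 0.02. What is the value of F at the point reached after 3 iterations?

22.732725026816

∇F = (10p, 2q)
(p₁, q₁) = (4, 1.5) − 0.02·(40, 3) = (3.2, 1.44)
(p₂, q₂) = (3.2, 1.44) − 0.02·(32, 2.88) = (2.56, 1.3824)
(p₃, q₃) = (2.56, 1.3824) − 0.02·(25.6, 2.7648) = (2.048, 1.327104)
F(2.048, 1.327104) = 22.732725026816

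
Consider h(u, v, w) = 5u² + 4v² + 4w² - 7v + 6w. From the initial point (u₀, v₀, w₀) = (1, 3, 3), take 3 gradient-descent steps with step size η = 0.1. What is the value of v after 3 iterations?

∇h = (10u, 8v - 7, 8w + 6)
Step 1: at (1, 3, 3), ∇h = (10, 17, 30) → (1, 3, 3) − 0.1·(10, 17, 30) = (0, 1.3, 0)
Step 2: at (0, 1.3, 0), ∇h = (0, 3.4, 6) → (0, 1.3, 0) − 0.1·(0, 3.4, 6) = (0, 0.96, -0.6)
Step 3: at (0, 0.96, -0.6), ∇h = (0, 0.68, 1.2) → (0, 0.96, -0.6) − 0.1·(0, 0.68, 1.2) = (0, 0.892, -0.72)
v = 0.892

0.892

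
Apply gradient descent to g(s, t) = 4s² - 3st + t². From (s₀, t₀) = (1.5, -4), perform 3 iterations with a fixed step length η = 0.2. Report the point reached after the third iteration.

∇g = (8s - 3t, -3s + 2t)
Step 1: at (1.5, -4), ∇g = (24, -12.5) → (1.5, -4) − 0.2·(24, -12.5) = (-3.3, -1.5)
Step 2: at (-3.3, -1.5), ∇g = (-21.9, 6.9) → (-3.3, -1.5) − 0.2·(-21.9, 6.9) = (1.08, -2.88)
Step 3: at (1.08, -2.88), ∇g = (17.28, -9) → (1.08, -2.88) − 0.2·(17.28, -9) = (-2.376, -1.08)

(-2.376, -1.08)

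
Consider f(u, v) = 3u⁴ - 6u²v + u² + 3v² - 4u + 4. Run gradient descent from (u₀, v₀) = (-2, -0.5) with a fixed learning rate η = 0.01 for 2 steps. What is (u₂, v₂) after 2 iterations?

∇f = (12u³ - 12uv + 2u - 4, -6u² + 6v)
(u₁, v₁) = (-2, -0.5) − 0.01·(-116, -27) = (-0.84, -0.23)
(u₂, v₂) = (-0.84, -0.23) − 0.01·(-15.110848, -5.6136) = (-0.68889152, -0.173864)

(-0.68889152, -0.173864)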